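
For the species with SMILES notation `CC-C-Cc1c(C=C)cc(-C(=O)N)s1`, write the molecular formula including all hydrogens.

Heavy atoms from the SMILES: 11 C, 1 N, 1 O, 1 S.
Implicit hydrogens by atom environment:
  4 × C: 2 H each → 8
  3 × C (aromatic): no H
  1 × C: 3 H
  1 × C (aromatic): 1 H
  1 × C: 1 H
  1 × C: no H
  1 × N: 2 H
  1 × O: no H
  1 × S (aromatic): no H
  Total hydrogens = 15.
Molecular formula: C11H15NOS

C11H15NOS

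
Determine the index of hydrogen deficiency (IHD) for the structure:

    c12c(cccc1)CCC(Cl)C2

5

Molecular formula from the SMILES: C10H11Cl.
DoU = (2C + 2 + N − H − X)/2 = (2·10 + 2 + 0 − 11 − 1)/2 = 10/2 = 5.
(Structurally: 2 ring(s) + 3 π bond(s) = 5.)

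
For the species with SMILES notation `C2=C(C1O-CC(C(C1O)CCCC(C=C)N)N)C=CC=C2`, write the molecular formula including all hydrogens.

C17H26N2O2

Heavy atoms from the SMILES: 17 C, 2 N, 2 O.
Implicit hydrogens by atom environment:
  6 × C: 1 H each → 6
  5 × C: 2 H each → 10
  5 × C (aromatic): 1 H each → 5
  2 × N: 2 H each → 4
  1 × C (aromatic): no H
  1 × O: 1 H
  1 × O: no H
  Total hydrogens = 26.
Molecular formula: C17H26N2O2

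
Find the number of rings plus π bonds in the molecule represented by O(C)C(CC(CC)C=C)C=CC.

2

Molecular formula from the SMILES: C11H20O.
DoU = (2C + 2 + N − H − X)/2 = (2·11 + 2 + 0 − 20 − 0)/2 = 4/2 = 2.
(Structurally: 0 ring(s) + 2 π bond(s) = 2.)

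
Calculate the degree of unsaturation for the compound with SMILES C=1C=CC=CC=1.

Molecular formula from the SMILES: C6H6.
DoU = (2C + 2 + N − H − X)/2 = (2·6 + 2 + 0 − 6 − 0)/2 = 8/2 = 4.
(Structurally: 1 ring(s) + 3 π bond(s) = 4.)

4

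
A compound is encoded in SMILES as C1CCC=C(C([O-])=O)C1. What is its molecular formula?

Heavy atoms from the SMILES: 7 C, 2 O.
Implicit hydrogens by atom environment:
  4 × C: 2 H each → 8
  2 × C: no H
  1 × C: 1 H
  1 × O: no H
  1 × O (charge -1): no H
  Total hydrogens = 9.
Net charge -1.
Molecular formula: C7H9O2-

C7H9O2-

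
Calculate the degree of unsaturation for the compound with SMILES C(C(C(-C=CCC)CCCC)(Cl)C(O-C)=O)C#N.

Molecular formula from the SMILES: C14H22ClNO2.
DoU = (2C + 2 + N − H − X)/2 = (2·14 + 2 + 1 − 22 − 1)/2 = 8/2 = 4.
(Structurally: 0 ring(s) + 4 π bond(s) = 4.)

4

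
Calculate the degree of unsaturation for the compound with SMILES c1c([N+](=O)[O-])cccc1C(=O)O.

6

Molecular formula from the SMILES: C7H5NO4.
DoU = (2C + 2 + N − H − X)/2 = (2·7 + 2 + 1 − 5 − 0)/2 = 12/2 = 6.
(Structurally: 1 ring(s) + 5 π bond(s) = 6.)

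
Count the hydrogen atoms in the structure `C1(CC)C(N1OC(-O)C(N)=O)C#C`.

Hydrogens are implicit in SMILES; fill each atom to its normal valence:
  4 × C: 1 H each → 4
  2 × C: no H
  2 × O: no H
  1 × C: 3 H
  1 × C: 2 H
  1 × N: 2 H
  1 × N: no H
  1 × O: 1 H
  Total hydrogens = 12.

12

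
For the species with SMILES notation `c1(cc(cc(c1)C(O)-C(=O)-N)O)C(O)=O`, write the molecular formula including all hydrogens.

C9H9NO5

Heavy atoms from the SMILES: 9 C, 1 N, 5 O.
Implicit hydrogens by atom environment:
  3 × C (aromatic): 1 H each → 3
  3 × C (aromatic): no H
  3 × O: 1 H each → 3
  2 × C: no H
  2 × O: no H
  1 × C: 1 H
  1 × N: 2 H
  Total hydrogens = 9.
Molecular formula: C9H9NO5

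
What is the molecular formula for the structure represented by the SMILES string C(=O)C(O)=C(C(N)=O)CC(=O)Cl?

Heavy atoms from the SMILES: 6 C, 1 Cl, 1 N, 4 O.
Implicit hydrogens by atom environment:
  4 × C: no H
  3 × O: no H
  1 × C: 2 H
  1 × C: 1 H
  1 × Cl: no H
  1 × N: 2 H
  1 × O: 1 H
  Total hydrogens = 6.
Molecular formula: C6H6ClNO4

C6H6ClNO4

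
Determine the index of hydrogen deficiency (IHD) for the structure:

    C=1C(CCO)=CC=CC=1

Molecular formula from the SMILES: C8H10O.
DoU = (2C + 2 + N − H − X)/2 = (2·8 + 2 + 0 − 10 − 0)/2 = 8/2 = 4.
(Structurally: 1 ring(s) + 3 π bond(s) = 4.)

4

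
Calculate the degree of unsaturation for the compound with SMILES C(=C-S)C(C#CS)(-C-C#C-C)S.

5

Molecular formula from the SMILES: C9H10S3.
DoU = (2C + 2 + N − H − X)/2 = (2·9 + 2 + 0 − 10 − 0)/2 = 10/2 = 5.
(Structurally: 0 ring(s) + 5 π bond(s) = 5.)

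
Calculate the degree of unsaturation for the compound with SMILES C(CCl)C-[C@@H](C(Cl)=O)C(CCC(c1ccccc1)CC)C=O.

Molecular formula from the SMILES: C18H24Cl2O2.
DoU = (2C + 2 + N − H − X)/2 = (2·18 + 2 + 0 − 24 − 2)/2 = 12/2 = 6.
(Structurally: 1 ring(s) + 5 π bond(s) = 6.)

6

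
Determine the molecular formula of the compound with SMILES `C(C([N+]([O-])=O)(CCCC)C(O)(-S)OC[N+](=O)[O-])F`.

Heavy atoms from the SMILES: 8 C, 1 F, 2 N, 6 O, 1 S.
Implicit hydrogens by atom environment:
  5 × C: 2 H each → 10
  3 × O: no H
  2 × C: no H
  2 × N (charge +1): no H
  2 × O (charge -1): no H
  1 × C: 3 H
  1 × F: no H
  1 × O: 1 H
  1 × S: 1 H
  Total hydrogens = 15.
Molecular formula: C8H15FN2O6S

C8H15FN2O6S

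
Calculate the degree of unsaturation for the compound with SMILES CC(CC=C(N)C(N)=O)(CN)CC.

Molecular formula from the SMILES: C9H19N3O.
DoU = (2C + 2 + N − H − X)/2 = (2·9 + 2 + 3 − 19 − 0)/2 = 4/2 = 2.
(Structurally: 0 ring(s) + 2 π bond(s) = 2.)

2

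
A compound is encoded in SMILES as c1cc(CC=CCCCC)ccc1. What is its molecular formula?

Heavy atoms from the SMILES: 13 C.
Implicit hydrogens by atom environment:
  5 × C (aromatic): 1 H each → 5
  4 × C: 2 H each → 8
  2 × C: 1 H each → 2
  1 × C: 3 H
  1 × C (aromatic): no H
  Total hydrogens = 18.
Molecular formula: C13H18

C13H18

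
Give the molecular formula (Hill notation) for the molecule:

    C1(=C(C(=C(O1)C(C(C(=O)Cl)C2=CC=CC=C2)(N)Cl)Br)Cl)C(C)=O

C15H11BrCl3NO3

Heavy atoms from the SMILES: 1 Br, 15 C, 3 Cl, 1 N, 3 O.
Implicit hydrogens by atom environment:
  5 × C (aromatic): 1 H each → 5
  5 × C (aromatic): no H
  3 × C: no H
  3 × Cl: no H
  2 × O: no H
  1 × Br: no H
  1 × C: 3 H
  1 × C: 1 H
  1 × N: 2 H
  1 × O (aromatic): no H
  Total hydrogens = 11.
Molecular formula: C15H11BrCl3NO3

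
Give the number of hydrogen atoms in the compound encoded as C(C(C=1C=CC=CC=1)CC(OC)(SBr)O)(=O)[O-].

Hydrogens are implicit in SMILES; fill each atom to its normal valence:
  5 × C (aromatic): 1 H each → 5
  2 × C: no H
  2 × O: no H
  1 × Br: no H
  1 × C: 3 H
  1 × C: 2 H
  1 × C: 1 H
  1 × C (aromatic): no H
  1 × O: 1 H
  1 × O (charge -1): no H
  1 × S: no H
  Total hydrogens = 12.

12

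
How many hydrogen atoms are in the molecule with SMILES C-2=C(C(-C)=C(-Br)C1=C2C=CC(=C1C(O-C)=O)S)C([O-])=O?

Hydrogens are implicit in SMILES; fill each atom to its normal valence:
  7 × C (aromatic): no H
  3 × C (aromatic): 1 H each → 3
  3 × O: no H
  2 × C: 3 H each → 6
  2 × C: no H
  1 × Br: no H
  1 × O (charge -1): no H
  1 × S: 1 H
  Total hydrogens = 10.

10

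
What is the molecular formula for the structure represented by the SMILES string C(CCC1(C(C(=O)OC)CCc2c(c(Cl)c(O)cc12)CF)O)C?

C17H22ClFO4

Heavy atoms from the SMILES: 17 C, 1 Cl, 1 F, 4 O.
Implicit hydrogens by atom environment:
  6 × C: 2 H each → 12
  5 × C (aromatic): no H
  2 × C: 3 H each → 6
  2 × C: no H
  2 × O: 1 H each → 2
  2 × O: no H
  1 × C (aromatic): 1 H
  1 × C: 1 H
  1 × Cl: no H
  1 × F: no H
  Total hydrogens = 22.
Molecular formula: C17H22ClFO4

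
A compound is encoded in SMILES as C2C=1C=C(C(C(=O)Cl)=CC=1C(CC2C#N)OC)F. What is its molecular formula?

C13H11ClFNO2

Heavy atoms from the SMILES: 13 C, 1 Cl, 1 F, 1 N, 2 O.
Implicit hydrogens by atom environment:
  4 × C (aromatic): no H
  2 × C: 2 H each → 4
  2 × C (aromatic): 1 H each → 2
  2 × C: 1 H each → 2
  2 × C: no H
  2 × O: no H
  1 × C: 3 H
  1 × Cl: no H
  1 × F: no H
  1 × N: no H
  Total hydrogens = 11.
Molecular formula: C13H11ClFNO2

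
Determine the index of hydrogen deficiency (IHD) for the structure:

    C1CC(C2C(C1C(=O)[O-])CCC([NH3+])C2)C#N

Molecular formula from the SMILES: C12H18N2O2.
DoU = (2C + 2 + N − H − X)/2 = (2·12 + 2 + 2 − 18 − 0)/2 = 10/2 = 5.
(Structurally: 2 ring(s) + 3 π bond(s) = 5.)

5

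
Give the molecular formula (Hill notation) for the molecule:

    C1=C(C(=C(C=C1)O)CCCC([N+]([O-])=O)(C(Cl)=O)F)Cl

Heavy atoms from the SMILES: 11 C, 2 Cl, 1 F, 1 N, 4 O.
Implicit hydrogens by atom environment:
  3 × C: 2 H each → 6
  3 × C (aromatic): 1 H each → 3
  3 × C (aromatic): no H
  2 × C: no H
  2 × Cl: no H
  2 × O: no H
  1 × F: no H
  1 × N (charge +1): no H
  1 × O: 1 H
  1 × O (charge -1): no H
  Total hydrogens = 10.
Molecular formula: C11H10Cl2FNO4

C11H10Cl2FNO4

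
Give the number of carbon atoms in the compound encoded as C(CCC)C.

5

The symbol for carbon appears 5 times in the SMILES.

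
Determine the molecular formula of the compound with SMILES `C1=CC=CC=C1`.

C6H6

Heavy atoms from the SMILES: 6 C.
Implicit hydrogens by atom environment:
  6 × C (aromatic): 1 H each → 6
  Total hydrogens = 6.
Molecular formula: C6H6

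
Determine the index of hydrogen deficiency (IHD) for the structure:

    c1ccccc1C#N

Molecular formula from the SMILES: C7H5N.
DoU = (2C + 2 + N − H − X)/2 = (2·7 + 2 + 1 − 5 − 0)/2 = 12/2 = 6.
(Structurally: 1 ring(s) + 5 π bond(s) = 6.)

6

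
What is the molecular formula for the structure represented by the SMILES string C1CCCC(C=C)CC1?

Heavy atoms from the SMILES: 9 C.
Implicit hydrogens by atom environment:
  7 × C: 2 H each → 14
  2 × C: 1 H each → 2
  Total hydrogens = 16.
Molecular formula: C9H16

C9H16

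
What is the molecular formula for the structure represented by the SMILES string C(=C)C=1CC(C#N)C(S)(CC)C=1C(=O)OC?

C12H15NO2S

Heavy atoms from the SMILES: 12 C, 1 N, 2 O, 1 S.
Implicit hydrogens by atom environment:
  5 × C: no H
  3 × C: 2 H each → 6
  2 × C: 3 H each → 6
  2 × C: 1 H each → 2
  2 × O: no H
  1 × N: no H
  1 × S: 1 H
  Total hydrogens = 15.
Molecular formula: C12H15NO2S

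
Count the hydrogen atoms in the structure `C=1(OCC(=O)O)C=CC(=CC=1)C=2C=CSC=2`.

Hydrogens are implicit in SMILES; fill each atom to its normal valence:
  7 × C (aromatic): 1 H each → 7
  3 × C (aromatic): no H
  2 × O: no H
  1 × C: 2 H
  1 × C: no H
  1 × O: 1 H
  1 × S (aromatic): no H
  Total hydrogens = 10.

10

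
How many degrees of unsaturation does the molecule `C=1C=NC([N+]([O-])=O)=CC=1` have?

Molecular formula from the SMILES: C5H4N2O2.
DoU = (2C + 2 + N − H − X)/2 = (2·5 + 2 + 2 − 4 − 0)/2 = 10/2 = 5.
(Structurally: 1 ring(s) + 4 π bond(s) = 5.)

5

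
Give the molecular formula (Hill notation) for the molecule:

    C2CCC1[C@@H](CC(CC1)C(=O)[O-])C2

Heavy atoms from the SMILES: 11 C, 2 O.
Implicit hydrogens by atom environment:
  7 × C: 2 H each → 14
  3 × C: 1 H each → 3
  1 × C: no H
  1 × O: no H
  1 × O (charge -1): no H
  Total hydrogens = 17.
Net charge -1.
Molecular formula: C11H17O2-

C11H17O2-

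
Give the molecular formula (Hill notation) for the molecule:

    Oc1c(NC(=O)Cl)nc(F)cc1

C6H4ClFN2O2

Heavy atoms from the SMILES: 6 C, 1 Cl, 1 F, 2 N, 2 O.
Implicit hydrogens by atom environment:
  3 × C (aromatic): no H
  2 × C (aromatic): 1 H each → 2
  1 × C: no H
  1 × Cl: no H
  1 × F: no H
  1 × N: 1 H
  1 × N (aromatic): no H
  1 × O: 1 H
  1 × O: no H
  Total hydrogens = 4.
Molecular formula: C6H4ClFN2O2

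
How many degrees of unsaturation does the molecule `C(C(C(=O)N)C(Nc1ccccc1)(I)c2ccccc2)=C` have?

10

Molecular formula from the SMILES: C17H17IN2O.
DoU = (2C + 2 + N − H − X)/2 = (2·17 + 2 + 2 − 17 − 1)/2 = 20/2 = 10.
(Structurally: 2 ring(s) + 8 π bond(s) = 10.)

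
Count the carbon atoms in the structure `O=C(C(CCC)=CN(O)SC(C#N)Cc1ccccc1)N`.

15

The symbol for carbon appears 15 times in the SMILES. Lowercase c denotes aromatic carbon and counts toward C.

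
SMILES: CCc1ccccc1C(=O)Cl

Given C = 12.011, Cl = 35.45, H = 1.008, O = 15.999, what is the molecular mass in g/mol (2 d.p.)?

Molecular formula: C9H9ClO.
M = 9×12.011 + 1×35.45 + 9×1.008 + 1×15.999 = 168.62 g/mol.

168.62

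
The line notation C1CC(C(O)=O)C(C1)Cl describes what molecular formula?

Heavy atoms from the SMILES: 6 C, 1 Cl, 2 O.
Implicit hydrogens by atom environment:
  3 × C: 2 H each → 6
  2 × C: 1 H each → 2
  1 × C: no H
  1 × Cl: no H
  1 × O: 1 H
  1 × O: no H
  Total hydrogens = 9.
Molecular formula: C6H9ClO2

C6H9ClO2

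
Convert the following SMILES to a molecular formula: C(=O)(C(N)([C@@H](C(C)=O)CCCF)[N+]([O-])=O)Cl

C8H12ClFN2O4

Heavy atoms from the SMILES: 8 C, 1 Cl, 1 F, 2 N, 4 O.
Implicit hydrogens by atom environment:
  3 × C: 2 H each → 6
  3 × C: no H
  3 × O: no H
  1 × C: 3 H
  1 × C: 1 H
  1 × Cl: no H
  1 × F: no H
  1 × N: 2 H
  1 × N (charge +1): no H
  1 × O (charge -1): no H
  Total hydrogens = 12.
Molecular formula: C8H12ClFN2O4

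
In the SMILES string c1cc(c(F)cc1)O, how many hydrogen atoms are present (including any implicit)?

Hydrogens are implicit in SMILES; fill each atom to its normal valence:
  4 × C (aromatic): 1 H each → 4
  2 × C (aromatic): no H
  1 × F: no H
  1 × O: 1 H
  Total hydrogens = 5.

5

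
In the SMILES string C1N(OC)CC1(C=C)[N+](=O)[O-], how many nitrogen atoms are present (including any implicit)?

The symbol for nitrogen appears 2 times in the SMILES.

2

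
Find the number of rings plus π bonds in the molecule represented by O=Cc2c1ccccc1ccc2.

Molecular formula from the SMILES: C11H8O.
DoU = (2C + 2 + N − H − X)/2 = (2·11 + 2 + 0 − 8 − 0)/2 = 16/2 = 8.
(Structurally: 2 ring(s) + 6 π bond(s) = 8.)

8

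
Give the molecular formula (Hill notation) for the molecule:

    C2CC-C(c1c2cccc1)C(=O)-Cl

C11H11ClO

Heavy atoms from the SMILES: 11 C, 1 Cl, 1 O.
Implicit hydrogens by atom environment:
  4 × C (aromatic): 1 H each → 4
  3 × C: 2 H each → 6
  2 × C (aromatic): no H
  1 × C: 1 H
  1 × C: no H
  1 × Cl: no H
  1 × O: no H
  Total hydrogens = 11.
Molecular formula: C11H11ClO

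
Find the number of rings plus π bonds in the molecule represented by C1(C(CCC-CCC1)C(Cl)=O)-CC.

Molecular formula from the SMILES: C11H19ClO.
DoU = (2C + 2 + N − H − X)/2 = (2·11 + 2 + 0 − 19 − 1)/2 = 4/2 = 2.
(Structurally: 1 ring(s) + 1 π bond(s) = 2.)

2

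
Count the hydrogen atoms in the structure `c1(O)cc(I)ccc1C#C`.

5

Hydrogens are implicit in SMILES; fill each atom to its normal valence:
  3 × C (aromatic): 1 H each → 3
  3 × C (aromatic): no H
  1 × C: 1 H
  1 × C: no H
  1 × I: no H
  1 × O: 1 H
  Total hydrogens = 5.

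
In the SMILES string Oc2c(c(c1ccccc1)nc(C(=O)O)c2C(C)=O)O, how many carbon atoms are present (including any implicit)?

14

The symbol for carbon appears 14 times in the SMILES. Lowercase c denotes aromatic carbon and counts toward C.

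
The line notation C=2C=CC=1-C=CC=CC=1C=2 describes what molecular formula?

C10H8

Heavy atoms from the SMILES: 10 C.
Implicit hydrogens by atom environment:
  8 × C (aromatic): 1 H each → 8
  2 × C (aromatic): no H
  Total hydrogens = 8.
Molecular formula: C10H8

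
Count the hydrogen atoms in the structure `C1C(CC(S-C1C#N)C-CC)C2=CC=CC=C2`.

19

Hydrogens are implicit in SMILES; fill each atom to its normal valence:
  5 × C (aromatic): 1 H each → 5
  4 × C: 2 H each → 8
  3 × C: 1 H each → 3
  1 × C: 3 H
  1 × C: no H
  1 × C (aromatic): no H
  1 × N: no H
  1 × S: no H
  Total hydrogens = 19.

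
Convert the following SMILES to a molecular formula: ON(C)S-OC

Heavy atoms from the SMILES: 2 C, 1 N, 2 O, 1 S.
Implicit hydrogens by atom environment:
  2 × C: 3 H each → 6
  1 × N: no H
  1 × O: 1 H
  1 × O: no H
  1 × S: no H
  Total hydrogens = 7.
Molecular formula: C2H7NO2S

C2H7NO2S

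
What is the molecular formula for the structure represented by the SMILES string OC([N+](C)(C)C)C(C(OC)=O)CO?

Heavy atoms from the SMILES: 8 C, 1 N, 4 O.
Implicit hydrogens by atom environment:
  4 × C: 3 H each → 12
  2 × C: 1 H each → 2
  2 × O: 1 H each → 2
  2 × O: no H
  1 × C: 2 H
  1 × C: no H
  1 × N (charge +1): no H
  Total hydrogens = 18.
Net charge +1.
Molecular formula: C8H18NO4+

C8H18NO4+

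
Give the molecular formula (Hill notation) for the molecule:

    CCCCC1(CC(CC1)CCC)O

Heavy atoms from the SMILES: 12 C, 1 O.
Implicit hydrogens by atom environment:
  8 × C: 2 H each → 16
  2 × C: 3 H each → 6
  1 × C: 1 H
  1 × C: no H
  1 × O: 1 H
  Total hydrogens = 24.
Molecular formula: C12H24O

C12H24O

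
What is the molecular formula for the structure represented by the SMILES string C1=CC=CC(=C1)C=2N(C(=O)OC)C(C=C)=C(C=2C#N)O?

Heavy atoms from the SMILES: 15 C, 2 N, 3 O.
Implicit hydrogens by atom environment:
  5 × C (aromatic): 1 H each → 5
  5 × C (aromatic): no H
  2 × C: no H
  2 × O: no H
  1 × C: 3 H
  1 × C: 2 H
  1 × C: 1 H
  1 × N (aromatic): no H
  1 × N: no H
  1 × O: 1 H
  Total hydrogens = 12.
Molecular formula: C15H12N2O3

C15H12N2O3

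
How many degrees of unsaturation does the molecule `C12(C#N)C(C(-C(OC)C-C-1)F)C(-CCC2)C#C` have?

6

Molecular formula from the SMILES: C14H18FNO.
DoU = (2C + 2 + N − H − X)/2 = (2·14 + 2 + 1 − 18 − 1)/2 = 12/2 = 6.
(Structurally: 2 ring(s) + 4 π bond(s) = 6.)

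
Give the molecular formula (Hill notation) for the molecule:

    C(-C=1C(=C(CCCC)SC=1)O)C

C10H16OS

Heavy atoms from the SMILES: 10 C, 1 O, 1 S.
Implicit hydrogens by atom environment:
  4 × C: 2 H each → 8
  3 × C (aromatic): no H
  2 × C: 3 H each → 6
  1 × C (aromatic): 1 H
  1 × O: 1 H
  1 × S (aromatic): no H
  Total hydrogens = 16.
Molecular formula: C10H16OS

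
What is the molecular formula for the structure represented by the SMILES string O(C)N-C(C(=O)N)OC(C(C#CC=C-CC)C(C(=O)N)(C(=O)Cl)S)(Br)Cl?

Heavy atoms from the SMILES: 1 Br, 14 C, 2 Cl, 3 N, 5 O, 1 S.
Implicit hydrogens by atom environment:
  7 × C: no H
  5 × O: no H
  4 × C: 1 H each → 4
  2 × C: 3 H each → 6
  2 × Cl: no H
  2 × N: 2 H each → 4
  1 × Br: no H
  1 × C: 2 H
  1 × N: 1 H
  1 × S: 1 H
  Total hydrogens = 18.
Molecular formula: C14H18BrCl2N3O5S

C14H18BrCl2N3O5S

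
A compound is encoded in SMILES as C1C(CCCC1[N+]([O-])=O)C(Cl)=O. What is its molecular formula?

C7H10ClNO3

Heavy atoms from the SMILES: 7 C, 1 Cl, 1 N, 3 O.
Implicit hydrogens by atom environment:
  4 × C: 2 H each → 8
  2 × C: 1 H each → 2
  2 × O: no H
  1 × C: no H
  1 × Cl: no H
  1 × N (charge +1): no H
  1 × O (charge -1): no H
  Total hydrogens = 10.
Molecular formula: C7H10ClNO3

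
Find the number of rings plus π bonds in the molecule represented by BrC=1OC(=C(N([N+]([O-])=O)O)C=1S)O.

4

Molecular formula from the SMILES: C4H3BrN2O5S.
DoU = (2C + 2 + N − H − X)/2 = (2·4 + 2 + 2 − 3 − 1)/2 = 8/2 = 4.
(Structurally: 1 ring(s) + 3 π bond(s) = 4.)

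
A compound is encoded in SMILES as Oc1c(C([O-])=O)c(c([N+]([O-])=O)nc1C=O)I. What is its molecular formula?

Heavy atoms from the SMILES: 7 C, 1 I, 2 N, 6 O.
Implicit hydrogens by atom environment:
  5 × C (aromatic): no H
  3 × O: no H
  2 × O (charge -1): no H
  1 × C: 1 H
  1 × C: no H
  1 × I: no H
  1 × N (aromatic): no H
  1 × N (charge +1): no H
  1 × O: 1 H
  Total hydrogens = 2.
Net charge -1.
Molecular formula: C7H2IN2O6-

C7H2IN2O6-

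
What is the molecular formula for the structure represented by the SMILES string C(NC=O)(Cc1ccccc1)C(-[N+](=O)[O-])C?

Heavy atoms from the SMILES: 11 C, 2 N, 3 O.
Implicit hydrogens by atom environment:
  5 × C (aromatic): 1 H each → 5
  3 × C: 1 H each → 3
  2 × O: no H
  1 × C: 3 H
  1 × C: 2 H
  1 × C (aromatic): no H
  1 × N: 1 H
  1 × N (charge +1): no H
  1 × O (charge -1): no H
  Total hydrogens = 14.
Molecular formula: C11H14N2O3

C11H14N2O3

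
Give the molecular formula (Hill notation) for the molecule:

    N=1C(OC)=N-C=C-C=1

C5H6N2O

Heavy atoms from the SMILES: 5 C, 2 N, 1 O.
Implicit hydrogens by atom environment:
  3 × C (aromatic): 1 H each → 3
  2 × N (aromatic): no H
  1 × C: 3 H
  1 × C (aromatic): no H
  1 × O: no H
  Total hydrogens = 6.
Molecular formula: C5H6N2O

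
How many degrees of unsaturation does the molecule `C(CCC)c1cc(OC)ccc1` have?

Molecular formula from the SMILES: C11H16O.
DoU = (2C + 2 + N − H − X)/2 = (2·11 + 2 + 0 − 16 − 0)/2 = 8/2 = 4.
(Structurally: 1 ring(s) + 3 π bond(s) = 4.)

4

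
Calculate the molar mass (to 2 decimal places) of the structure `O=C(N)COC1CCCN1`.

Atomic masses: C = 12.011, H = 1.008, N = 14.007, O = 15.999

Molecular formula: C6H12N2O2.
M = 6×12.011 + 12×1.008 + 2×14.007 + 2×15.999 = 144.17 g/mol.

144.17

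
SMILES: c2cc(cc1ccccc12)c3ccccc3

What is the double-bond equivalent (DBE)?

11

Molecular formula from the SMILES: C16H12.
DoU = (2C + 2 + N − H − X)/2 = (2·16 + 2 + 0 − 12 − 0)/2 = 22/2 = 11.
(Structurally: 3 ring(s) + 8 π bond(s) = 11.)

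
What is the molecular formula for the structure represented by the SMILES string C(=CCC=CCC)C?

Heavy atoms from the SMILES: 8 C.
Implicit hydrogens by atom environment:
  4 × C: 1 H each → 4
  2 × C: 3 H each → 6
  2 × C: 2 H each → 4
  Total hydrogens = 14.
Molecular formula: C8H14

C8H14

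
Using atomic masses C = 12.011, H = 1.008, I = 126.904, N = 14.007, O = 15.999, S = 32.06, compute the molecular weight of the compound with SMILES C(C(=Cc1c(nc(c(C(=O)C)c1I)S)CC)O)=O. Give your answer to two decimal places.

Molecular formula: C12H12INO3S.
M = 12×12.011 + 12×1.008 + 1×126.904 + 1×14.007 + 3×15.999 + 1×32.06 = 377.20 g/mol.

377.20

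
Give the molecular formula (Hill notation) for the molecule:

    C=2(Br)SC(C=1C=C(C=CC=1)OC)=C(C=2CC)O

C13H13BrO2S

Heavy atoms from the SMILES: 1 Br, 13 C, 2 O, 1 S.
Implicit hydrogens by atom environment:
  6 × C (aromatic): no H
  4 × C (aromatic): 1 H each → 4
  2 × C: 3 H each → 6
  1 × Br: no H
  1 × C: 2 H
  1 × O: 1 H
  1 × O: no H
  1 × S (aromatic): no H
  Total hydrogens = 13.
Molecular formula: C13H13BrO2S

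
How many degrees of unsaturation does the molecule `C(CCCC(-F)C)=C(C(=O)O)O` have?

Molecular formula from the SMILES: C8H13FO3.
DoU = (2C + 2 + N − H − X)/2 = (2·8 + 2 + 0 − 13 − 1)/2 = 4/2 = 2.
(Structurally: 0 ring(s) + 2 π bond(s) = 2.)

2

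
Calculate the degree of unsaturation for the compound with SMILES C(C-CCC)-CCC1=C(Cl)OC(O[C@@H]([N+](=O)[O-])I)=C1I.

Molecular formula from the SMILES: C12H16ClI2NO4.
DoU = (2C + 2 + N − H − X)/2 = (2·12 + 2 + 1 − 16 − 3)/2 = 8/2 = 4.
(Structurally: 1 ring(s) + 3 π bond(s) = 4.)

4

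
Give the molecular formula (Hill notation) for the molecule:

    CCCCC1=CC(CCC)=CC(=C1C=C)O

C15H22O

Heavy atoms from the SMILES: 15 C, 1 O.
Implicit hydrogens by atom environment:
  6 × C: 2 H each → 12
  4 × C (aromatic): no H
  2 × C: 3 H each → 6
  2 × C (aromatic): 1 H each → 2
  1 × C: 1 H
  1 × O: 1 H
  Total hydrogens = 22.
Molecular formula: C15H22O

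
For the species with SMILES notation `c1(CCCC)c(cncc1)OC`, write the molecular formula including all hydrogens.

C10H15NO

Heavy atoms from the SMILES: 10 C, 1 N, 1 O.
Implicit hydrogens by atom environment:
  3 × C: 2 H each → 6
  3 × C (aromatic): 1 H each → 3
  2 × C: 3 H each → 6
  2 × C (aromatic): no H
  1 × N (aromatic): no H
  1 × O: no H
  Total hydrogens = 15.
Molecular formula: C10H15NO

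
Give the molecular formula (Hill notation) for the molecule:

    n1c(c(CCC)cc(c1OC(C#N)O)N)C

C11H15N3O2

Heavy atoms from the SMILES: 11 C, 3 N, 2 O.
Implicit hydrogens by atom environment:
  4 × C (aromatic): no H
  2 × C: 3 H each → 6
  2 × C: 2 H each → 4
  1 × C (aromatic): 1 H
  1 × C: 1 H
  1 × C: no H
  1 × N: 2 H
  1 × N (aromatic): no H
  1 × N: no H
  1 × O: 1 H
  1 × O: no H
  Total hydrogens = 15.
Molecular formula: C11H15N3O2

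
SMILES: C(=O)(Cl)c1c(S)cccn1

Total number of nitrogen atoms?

The symbol for nitrogen appears 1 time in the SMILES.

1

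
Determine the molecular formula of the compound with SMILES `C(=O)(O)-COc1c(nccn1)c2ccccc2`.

C12H10N2O3

Heavy atoms from the SMILES: 12 C, 2 N, 3 O.
Implicit hydrogens by atom environment:
  7 × C (aromatic): 1 H each → 7
  3 × C (aromatic): no H
  2 × N (aromatic): no H
  2 × O: no H
  1 × C: 2 H
  1 × C: no H
  1 × O: 1 H
  Total hydrogens = 10.
Molecular formula: C12H10N2O3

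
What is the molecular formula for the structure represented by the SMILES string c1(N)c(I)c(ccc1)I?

C6H5I2N

Heavy atoms from the SMILES: 6 C, 2 I, 1 N.
Implicit hydrogens by atom environment:
  3 × C (aromatic): 1 H each → 3
  3 × C (aromatic): no H
  2 × I: no H
  1 × N: 2 H
  Total hydrogens = 5.
Molecular formula: C6H5I2N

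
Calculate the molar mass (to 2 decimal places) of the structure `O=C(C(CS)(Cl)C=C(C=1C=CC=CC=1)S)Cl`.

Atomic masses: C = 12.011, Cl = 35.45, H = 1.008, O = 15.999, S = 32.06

Molecular formula: C11H10Cl2OS2.
M = 11×12.011 + 2×35.45 + 10×1.008 + 1×15.999 + 2×32.06 = 293.22 g/mol.

293.22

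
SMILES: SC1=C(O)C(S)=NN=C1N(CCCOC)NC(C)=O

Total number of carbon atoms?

The symbol for carbon appears 10 times in the SMILES.

10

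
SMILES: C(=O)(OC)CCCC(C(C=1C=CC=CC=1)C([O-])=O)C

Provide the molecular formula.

C15H19O4-

Heavy atoms from the SMILES: 15 C, 4 O.
Implicit hydrogens by atom environment:
  5 × C (aromatic): 1 H each → 5
  3 × C: 2 H each → 6
  3 × O: no H
  2 × C: 3 H each → 6
  2 × C: 1 H each → 2
  2 × C: no H
  1 × C (aromatic): no H
  1 × O (charge -1): no H
  Total hydrogens = 19.
Net charge -1.
Molecular formula: C15H19O4-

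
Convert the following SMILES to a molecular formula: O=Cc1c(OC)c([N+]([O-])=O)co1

Heavy atoms from the SMILES: 6 C, 1 N, 5 O.
Implicit hydrogens by atom environment:
  3 × C (aromatic): no H
  3 × O: no H
  1 × C: 3 H
  1 × C (aromatic): 1 H
  1 × C: 1 H
  1 × N (charge +1): no H
  1 × O (aromatic): no H
  1 × O (charge -1): no H
  Total hydrogens = 5.
Molecular formula: C6H5NO5

C6H5NO5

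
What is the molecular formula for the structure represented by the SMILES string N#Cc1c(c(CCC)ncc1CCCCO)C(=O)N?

C14H19N3O2

Heavy atoms from the SMILES: 14 C, 3 N, 2 O.
Implicit hydrogens by atom environment:
  6 × C: 2 H each → 12
  4 × C (aromatic): no H
  2 × C: no H
  1 × C: 3 H
  1 × C (aromatic): 1 H
  1 × N: 2 H
  1 × N (aromatic): no H
  1 × N: no H
  1 × O: 1 H
  1 × O: no H
  Total hydrogens = 19.
Molecular formula: C14H19N3O2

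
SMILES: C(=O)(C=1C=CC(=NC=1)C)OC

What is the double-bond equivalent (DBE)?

5

Molecular formula from the SMILES: C8H9NO2.
DoU = (2C + 2 + N − H − X)/2 = (2·8 + 2 + 1 − 9 − 0)/2 = 10/2 = 5.
(Structurally: 1 ring(s) + 4 π bond(s) = 5.)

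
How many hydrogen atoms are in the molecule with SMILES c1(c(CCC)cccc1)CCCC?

20

Hydrogens are implicit in SMILES; fill each atom to its normal valence:
  5 × C: 2 H each → 10
  4 × C (aromatic): 1 H each → 4
  2 × C: 3 H each → 6
  2 × C (aromatic): no H
  Total hydrogens = 20.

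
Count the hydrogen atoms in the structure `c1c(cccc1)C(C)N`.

11

Hydrogens are implicit in SMILES; fill each atom to its normal valence:
  5 × C (aromatic): 1 H each → 5
  1 × C: 3 H
  1 × C: 1 H
  1 × C (aromatic): no H
  1 × N: 2 H
  Total hydrogens = 11.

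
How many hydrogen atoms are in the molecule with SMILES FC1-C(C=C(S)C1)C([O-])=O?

Hydrogens are implicit in SMILES; fill each atom to its normal valence:
  3 × C: 1 H each → 3
  2 × C: no H
  1 × C: 2 H
  1 × F: no H
  1 × O: no H
  1 × O (charge -1): no H
  1 × S: 1 H
  Total hydrogens = 6.

6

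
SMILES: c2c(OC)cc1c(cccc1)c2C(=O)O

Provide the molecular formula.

Heavy atoms from the SMILES: 12 C, 3 O.
Implicit hydrogens by atom environment:
  6 × C (aromatic): 1 H each → 6
  4 × C (aromatic): no H
  2 × O: no H
  1 × C: 3 H
  1 × C: no H
  1 × O: 1 H
  Total hydrogens = 10.
Molecular formula: C12H10O3

C12H10O3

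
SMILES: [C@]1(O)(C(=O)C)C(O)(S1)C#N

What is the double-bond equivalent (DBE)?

4

Molecular formula from the SMILES: C5H5NO3S.
DoU = (2C + 2 + N − H − X)/2 = (2·5 + 2 + 1 − 5 − 0)/2 = 8/2 = 4.
(Structurally: 1 ring(s) + 3 π bond(s) = 4.)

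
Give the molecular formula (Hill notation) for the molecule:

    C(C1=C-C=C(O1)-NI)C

Heavy atoms from the SMILES: 6 C, 1 I, 1 N, 1 O.
Implicit hydrogens by atom environment:
  2 × C (aromatic): 1 H each → 2
  2 × C (aromatic): no H
  1 × C: 3 H
  1 × C: 2 H
  1 × I: no H
  1 × N: 1 H
  1 × O (aromatic): no H
  Total hydrogens = 8.
Molecular formula: C6H8INO

C6H8INO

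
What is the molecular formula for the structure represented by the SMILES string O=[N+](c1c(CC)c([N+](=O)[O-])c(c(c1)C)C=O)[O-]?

C10H10N2O5

Heavy atoms from the SMILES: 10 C, 2 N, 5 O.
Implicit hydrogens by atom environment:
  5 × C (aromatic): no H
  3 × O: no H
  2 × C: 3 H each → 6
  2 × N (charge +1): no H
  2 × O (charge -1): no H
  1 × C: 2 H
  1 × C (aromatic): 1 H
  1 × C: 1 H
  Total hydrogens = 10.
Molecular formula: C10H10N2O5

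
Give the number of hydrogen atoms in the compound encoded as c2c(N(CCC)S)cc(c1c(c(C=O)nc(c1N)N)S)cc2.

Hydrogens are implicit in SMILES; fill each atom to its normal valence:
  7 × C (aromatic): no H
  4 × C (aromatic): 1 H each → 4
  2 × C: 2 H each → 4
  2 × N: 2 H each → 4
  2 × S: 1 H each → 2
  1 × C: 3 H
  1 × C: 1 H
  1 × N (aromatic): no H
  1 × N: no H
  1 × O: no H
  Total hydrogens = 18.

18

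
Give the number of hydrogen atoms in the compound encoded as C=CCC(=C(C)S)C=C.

12

Hydrogens are implicit in SMILES; fill each atom to its normal valence:
  3 × C: 2 H each → 6
  2 × C: 1 H each → 2
  2 × C: no H
  1 × C: 3 H
  1 × S: 1 H
  Total hydrogens = 12.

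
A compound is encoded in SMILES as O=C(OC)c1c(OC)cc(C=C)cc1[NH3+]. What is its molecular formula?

Heavy atoms from the SMILES: 11 C, 1 N, 3 O.
Implicit hydrogens by atom environment:
  4 × C (aromatic): no H
  3 × O: no H
  2 × C: 3 H each → 6
  2 × C (aromatic): 1 H each → 2
  1 × C: 2 H
  1 × C: 1 H
  1 × C: no H
  1 × N (charge +1): 3 H
  Total hydrogens = 14.
Net charge +1.
Molecular formula: C11H14NO3+

C11H14NO3+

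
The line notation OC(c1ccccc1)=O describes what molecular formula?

C7H6O2

Heavy atoms from the SMILES: 7 C, 2 O.
Implicit hydrogens by atom environment:
  5 × C (aromatic): 1 H each → 5
  1 × C (aromatic): no H
  1 × C: no H
  1 × O: 1 H
  1 × O: no H
  Total hydrogens = 6.
Molecular formula: C7H6O2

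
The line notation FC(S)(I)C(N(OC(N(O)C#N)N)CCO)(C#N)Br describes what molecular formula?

Heavy atoms from the SMILES: 1 Br, 7 C, 1 F, 1 I, 5 N, 3 O, 1 S.
Implicit hydrogens by atom environment:
  4 × C: no H
  4 × N: no H
  2 × C: 2 H each → 4
  2 × O: 1 H each → 2
  1 × Br: no H
  1 × C: 1 H
  1 × F: no H
  1 × I: no H
  1 × N: 2 H
  1 × O: no H
  1 × S: 1 H
  Total hydrogens = 10.
Molecular formula: C7H10BrFIN5O3S

C7H10BrFIN5O3S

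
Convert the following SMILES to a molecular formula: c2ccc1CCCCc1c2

Heavy atoms from the SMILES: 10 C.
Implicit hydrogens by atom environment:
  4 × C: 2 H each → 8
  4 × C (aromatic): 1 H each → 4
  2 × C (aromatic): no H
  Total hydrogens = 12.
Molecular formula: C10H12

C10H12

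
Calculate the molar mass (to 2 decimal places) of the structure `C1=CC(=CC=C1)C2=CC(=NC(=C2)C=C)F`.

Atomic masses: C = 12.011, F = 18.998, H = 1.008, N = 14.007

199.23

Molecular formula: C13H10FN.
M = 13×12.011 + 1×18.998 + 10×1.008 + 1×14.007 = 199.23 g/mol.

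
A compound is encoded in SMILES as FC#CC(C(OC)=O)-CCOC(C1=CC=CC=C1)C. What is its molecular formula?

C15H17FO3

Heavy atoms from the SMILES: 15 C, 1 F, 3 O.
Implicit hydrogens by atom environment:
  5 × C (aromatic): 1 H each → 5
  3 × C: no H
  3 × O: no H
  2 × C: 3 H each → 6
  2 × C: 2 H each → 4
  2 × C: 1 H each → 2
  1 × C (aromatic): no H
  1 × F: no H
  Total hydrogens = 17.
Molecular formula: C15H17FO3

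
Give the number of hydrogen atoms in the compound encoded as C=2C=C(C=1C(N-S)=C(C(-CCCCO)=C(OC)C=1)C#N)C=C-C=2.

20

Hydrogens are implicit in SMILES; fill each atom to its normal valence:
  6 × C (aromatic): 1 H each → 6
  6 × C (aromatic): no H
  4 × C: 2 H each → 8
  1 × C: 3 H
  1 × C: no H
  1 × N: 1 H
  1 × N: no H
  1 × O: 1 H
  1 × O: no H
  1 × S: 1 H
  Total hydrogens = 20.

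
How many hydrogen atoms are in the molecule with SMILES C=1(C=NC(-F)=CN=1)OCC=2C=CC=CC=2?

9

Hydrogens are implicit in SMILES; fill each atom to its normal valence:
  7 × C (aromatic): 1 H each → 7
  3 × C (aromatic): no H
  2 × N (aromatic): no H
  1 × C: 2 H
  1 × F: no H
  1 × O: no H
  Total hydrogens = 9.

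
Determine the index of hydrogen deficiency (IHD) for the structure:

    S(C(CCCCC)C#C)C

2

Molecular formula from the SMILES: C9H16S.
DoU = (2C + 2 + N − H − X)/2 = (2·9 + 2 + 0 − 16 − 0)/2 = 4/2 = 2.
(Structurally: 0 ring(s) + 2 π bond(s) = 2.)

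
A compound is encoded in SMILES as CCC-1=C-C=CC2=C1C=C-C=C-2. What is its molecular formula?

C12H12

Heavy atoms from the SMILES: 12 C.
Implicit hydrogens by atom environment:
  7 × C (aromatic): 1 H each → 7
  3 × C (aromatic): no H
  1 × C: 3 H
  1 × C: 2 H
  Total hydrogens = 12.
Molecular formula: C12H12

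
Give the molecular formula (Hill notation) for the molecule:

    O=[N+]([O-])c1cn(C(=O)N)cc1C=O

Heavy atoms from the SMILES: 6 C, 3 N, 4 O.
Implicit hydrogens by atom environment:
  3 × O: no H
  2 × C (aromatic): 1 H each → 2
  2 × C (aromatic): no H
  1 × C: 1 H
  1 × C: no H
  1 × N: 2 H
  1 × N (aromatic): no H
  1 × N (charge +1): no H
  1 × O (charge -1): no H
  Total hydrogens = 5.
Molecular formula: C6H5N3O4

C6H5N3O4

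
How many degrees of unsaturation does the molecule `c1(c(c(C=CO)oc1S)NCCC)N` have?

Molecular formula from the SMILES: C9H14N2O2S.
DoU = (2C + 2 + N − H − X)/2 = (2·9 + 2 + 2 − 14 − 0)/2 = 8/2 = 4.
(Structurally: 1 ring(s) + 3 π bond(s) = 4.)

4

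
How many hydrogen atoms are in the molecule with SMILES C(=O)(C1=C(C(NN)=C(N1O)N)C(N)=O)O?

Hydrogens are implicit in SMILES; fill each atom to its normal valence:
  4 × C (aromatic): no H
  3 × N: 2 H each → 6
  2 × C: no H
  2 × O: 1 H each → 2
  2 × O: no H
  1 × N: 1 H
  1 × N (aromatic): no H
  Total hydrogens = 9.

9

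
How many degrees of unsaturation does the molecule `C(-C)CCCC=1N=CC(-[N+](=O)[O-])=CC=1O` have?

Molecular formula from the SMILES: C10H14N2O3.
DoU = (2C + 2 + N − H − X)/2 = (2·10 + 2 + 2 − 14 − 0)/2 = 10/2 = 5.
(Structurally: 1 ring(s) + 4 π bond(s) = 5.)

5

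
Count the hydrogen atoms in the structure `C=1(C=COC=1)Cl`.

Hydrogens are implicit in SMILES; fill each atom to its normal valence:
  3 × C (aromatic): 1 H each → 3
  1 × C (aromatic): no H
  1 × Cl: no H
  1 × O (aromatic): no H
  Total hydrogens = 3.

3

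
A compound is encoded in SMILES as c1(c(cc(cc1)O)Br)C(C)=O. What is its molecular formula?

C8H7BrO2

Heavy atoms from the SMILES: 1 Br, 8 C, 2 O.
Implicit hydrogens by atom environment:
  3 × C (aromatic): 1 H each → 3
  3 × C (aromatic): no H
  1 × Br: no H
  1 × C: 3 H
  1 × C: no H
  1 × O: 1 H
  1 × O: no H
  Total hydrogens = 7.
Molecular formula: C8H7BrO2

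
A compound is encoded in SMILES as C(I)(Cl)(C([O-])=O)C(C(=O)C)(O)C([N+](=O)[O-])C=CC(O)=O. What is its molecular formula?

Heavy atoms from the SMILES: 9 C, 1 Cl, 1 I, 1 N, 8 O.
Implicit hydrogens by atom environment:
  5 × C: no H
  4 × O: no H
  3 × C: 1 H each → 3
  2 × O: 1 H each → 2
  2 × O (charge -1): no H
  1 × C: 3 H
  1 × Cl: no H
  1 × I: no H
  1 × N (charge +1): no H
  Total hydrogens = 8.
Net charge -1.
Molecular formula: C9H8ClINO8-

C9H8ClINO8-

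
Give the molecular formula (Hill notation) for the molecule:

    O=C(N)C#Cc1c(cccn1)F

Heavy atoms from the SMILES: 8 C, 1 F, 2 N, 1 O.
Implicit hydrogens by atom environment:
  3 × C (aromatic): 1 H each → 3
  3 × C: no H
  2 × C (aromatic): no H
  1 × F: no H
  1 × N: 2 H
  1 × N (aromatic): no H
  1 × O: no H
  Total hydrogens = 5.
Molecular formula: C8H5FN2O

C8H5FN2O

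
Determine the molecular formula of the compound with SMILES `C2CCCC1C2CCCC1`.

C10H18

Heavy atoms from the SMILES: 10 C.
Implicit hydrogens by atom environment:
  8 × C: 2 H each → 16
  2 × C: 1 H each → 2
  Total hydrogens = 18.
Molecular formula: C10H18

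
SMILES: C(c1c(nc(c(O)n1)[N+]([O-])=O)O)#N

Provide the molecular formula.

Heavy atoms from the SMILES: 5 C, 4 N, 4 O.
Implicit hydrogens by atom environment:
  4 × C (aromatic): no H
  2 × N (aromatic): no H
  2 × O: 1 H each → 2
  1 × C: no H
  1 × N: no H
  1 × N (charge +1): no H
  1 × O: no H
  1 × O (charge -1): no H
  Total hydrogens = 2.
Molecular formula: C5H2N4O4

C5H2N4O4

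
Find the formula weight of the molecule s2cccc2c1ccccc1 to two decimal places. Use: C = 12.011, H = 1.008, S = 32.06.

160.23

Molecular formula: C10H8S.
M = 10×12.011 + 8×1.008 + 1×32.06 = 160.23 g/mol.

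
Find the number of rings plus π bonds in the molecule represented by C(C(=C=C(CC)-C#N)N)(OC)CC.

4

Molecular formula from the SMILES: C10H16N2O.
DoU = (2C + 2 + N − H − X)/2 = (2·10 + 2 + 2 − 16 − 0)/2 = 8/2 = 4.
(Structurally: 0 ring(s) + 4 π bond(s) = 4.)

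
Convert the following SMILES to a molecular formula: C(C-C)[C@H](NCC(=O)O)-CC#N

C8H14N2O2

Heavy atoms from the SMILES: 8 C, 2 N, 2 O.
Implicit hydrogens by atom environment:
  4 × C: 2 H each → 8
  2 × C: no H
  1 × C: 3 H
  1 × C: 1 H
  1 × N: 1 H
  1 × N: no H
  1 × O: 1 H
  1 × O: no H
  Total hydrogens = 14.
Molecular formula: C8H14N2O2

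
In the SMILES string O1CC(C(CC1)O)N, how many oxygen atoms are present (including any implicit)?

2

The symbol for oxygen appears 2 times in the SMILES.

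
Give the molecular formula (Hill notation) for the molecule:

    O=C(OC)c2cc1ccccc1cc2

C12H10O2

Heavy atoms from the SMILES: 12 C, 2 O.
Implicit hydrogens by atom environment:
  7 × C (aromatic): 1 H each → 7
  3 × C (aromatic): no H
  2 × O: no H
  1 × C: 3 H
  1 × C: no H
  Total hydrogens = 10.
Molecular formula: C12H10O2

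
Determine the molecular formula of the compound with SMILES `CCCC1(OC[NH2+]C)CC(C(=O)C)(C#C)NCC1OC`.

C15H27N2O3+

Heavy atoms from the SMILES: 15 C, 2 N, 3 O.
Implicit hydrogens by atom environment:
  5 × C: 2 H each → 10
  4 × C: 3 H each → 12
  4 × C: no H
  3 × O: no H
  2 × C: 1 H each → 2
  1 × N (charge +1): 2 H
  1 × N: 1 H
  Total hydrogens = 27.
Net charge +1.
Molecular formula: C15H27N2O3+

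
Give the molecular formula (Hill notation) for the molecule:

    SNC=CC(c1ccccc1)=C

Heavy atoms from the SMILES: 10 C, 1 N, 1 S.
Implicit hydrogens by atom environment:
  5 × C (aromatic): 1 H each → 5
  2 × C: 1 H each → 2
  1 × C: 2 H
  1 × C: no H
  1 × C (aromatic): no H
  1 × N: 1 H
  1 × S: 1 H
  Total hydrogens = 11.
Molecular formula: C10H11NS

C10H11NS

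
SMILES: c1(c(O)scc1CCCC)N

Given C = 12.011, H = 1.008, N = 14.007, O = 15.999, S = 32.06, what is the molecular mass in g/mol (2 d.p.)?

Molecular formula: C8H13NOS.
M = 8×12.011 + 13×1.008 + 1×14.007 + 1×15.999 + 1×32.06 = 171.26 g/mol.

171.26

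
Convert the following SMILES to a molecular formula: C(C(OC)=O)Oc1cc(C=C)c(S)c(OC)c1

Heavy atoms from the SMILES: 12 C, 4 O, 1 S.
Implicit hydrogens by atom environment:
  4 × C (aromatic): no H
  4 × O: no H
  2 × C: 3 H each → 6
  2 × C: 2 H each → 4
  2 × C (aromatic): 1 H each → 2
  1 × C: 1 H
  1 × C: no H
  1 × S: 1 H
  Total hydrogens = 14.
Molecular formula: C12H14O4S

C12H14O4S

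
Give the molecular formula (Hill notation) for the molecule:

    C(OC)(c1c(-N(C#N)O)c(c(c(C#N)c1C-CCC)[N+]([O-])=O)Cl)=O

Heavy atoms from the SMILES: 14 C, 1 Cl, 4 N, 5 O.
Implicit hydrogens by atom environment:
  6 × C (aromatic): no H
  3 × C: 2 H each → 6
  3 × C: no H
  3 × N: no H
  3 × O: no H
  2 × C: 3 H each → 6
  1 × Cl: no H
  1 × N (charge +1): no H
  1 × O: 1 H
  1 × O (charge -1): no H
  Total hydrogens = 13.
Molecular formula: C14H13ClN4O5

C14H13ClN4O5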